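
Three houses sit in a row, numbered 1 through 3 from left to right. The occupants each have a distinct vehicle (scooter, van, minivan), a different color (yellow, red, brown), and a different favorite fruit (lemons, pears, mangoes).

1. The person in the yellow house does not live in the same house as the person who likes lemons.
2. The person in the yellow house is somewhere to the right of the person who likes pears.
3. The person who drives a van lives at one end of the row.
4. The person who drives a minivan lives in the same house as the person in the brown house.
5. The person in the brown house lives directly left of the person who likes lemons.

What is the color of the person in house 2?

red

The person who drives a minivan is narrowed to house 1 or 2; consider each.
Placing it in house 2 leads to a contradiction, so it's in house 1.
Clue 4: the person in the brown house is in house 1.
Clue 5 places the person who likes lemons in house 2.
The only vehicle still possible for house 2 is scooter.
House 3 vehicle: only van fits.
House 1 favorite fruit: only pears fits.
That leaves mangoes as the favorite fruit for house 3.
By clue 1, the person in the yellow house is in house 3.
The only color still possible for house 2 is red.
So: house 1 = minivan/brown/pears, house 2 = scooter/red/lemons, house 3 = van/yellow/mangoes.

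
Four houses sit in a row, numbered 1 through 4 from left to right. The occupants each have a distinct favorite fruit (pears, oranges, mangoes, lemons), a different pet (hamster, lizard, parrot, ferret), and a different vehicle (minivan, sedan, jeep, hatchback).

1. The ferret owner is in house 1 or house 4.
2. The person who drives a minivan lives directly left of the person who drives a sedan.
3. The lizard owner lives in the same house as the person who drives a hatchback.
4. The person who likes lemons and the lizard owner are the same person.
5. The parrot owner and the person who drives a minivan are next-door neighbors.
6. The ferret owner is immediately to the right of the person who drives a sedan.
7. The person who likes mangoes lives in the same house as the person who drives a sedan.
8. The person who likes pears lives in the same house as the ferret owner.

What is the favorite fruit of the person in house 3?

mangoes

From clue 6, the ferret owner must be in house 4.
By clue 6, the person who drives a sedan is in house 3.
By clue 7, the person who likes mangoes is in house 3.
From clue 8, the person who likes pears must be in house 4.
Clue 2 places the person who drives a minivan in house 2.
House 1 vehicle: only hatchback fits.
So house 4 gets jeep for vehicle.
The lizard owner is in house 1 (clue 3).
The person who likes lemons is in house 1 (clue 4).
That leaves oranges as the favorite fruit for house 2.
House 2 pet: only hamster fits.
House 3's pet must be parrot (nothing else left).
So: house 1 = lemons/lizard/hatchback, house 2 = oranges/hamster/minivan, house 3 = mangoes/parrot/sedan, house 4 = pears/ferret/jeep.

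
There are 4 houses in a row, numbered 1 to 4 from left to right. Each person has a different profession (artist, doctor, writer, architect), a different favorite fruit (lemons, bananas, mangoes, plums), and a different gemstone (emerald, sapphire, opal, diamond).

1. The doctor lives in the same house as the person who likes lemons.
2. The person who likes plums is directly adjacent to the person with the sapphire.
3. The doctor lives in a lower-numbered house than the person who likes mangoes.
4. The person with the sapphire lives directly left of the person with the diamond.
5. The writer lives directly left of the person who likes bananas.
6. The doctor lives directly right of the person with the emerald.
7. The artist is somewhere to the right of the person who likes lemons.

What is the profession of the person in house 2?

doctor

House 1 favorite fruit: only plums fits.
Clue 2: the person with the sapphire is in house 2.
By clue 4, the person with the diamond is in house 3.
So house 4 gets opal for gemstone.
Clue 6: the doctor is in house 2.
House 1 gemstone: only emerald fits.
Clue 1 places the person who likes lemons in house 2.
House 3 favorite fruit: only mangoes fits.
House 4's favorite fruit must be bananas (nothing else left).
Clue 5: the writer is in house 3.
The only profession still possible for house 1 is architect.
That leaves artist as the profession for house 4.
So: house 1 = architect/plums/emerald, house 2 = doctor/lemons/sapphire, house 3 = writer/mangoes/diamond, house 4 = artist/bananas/opal.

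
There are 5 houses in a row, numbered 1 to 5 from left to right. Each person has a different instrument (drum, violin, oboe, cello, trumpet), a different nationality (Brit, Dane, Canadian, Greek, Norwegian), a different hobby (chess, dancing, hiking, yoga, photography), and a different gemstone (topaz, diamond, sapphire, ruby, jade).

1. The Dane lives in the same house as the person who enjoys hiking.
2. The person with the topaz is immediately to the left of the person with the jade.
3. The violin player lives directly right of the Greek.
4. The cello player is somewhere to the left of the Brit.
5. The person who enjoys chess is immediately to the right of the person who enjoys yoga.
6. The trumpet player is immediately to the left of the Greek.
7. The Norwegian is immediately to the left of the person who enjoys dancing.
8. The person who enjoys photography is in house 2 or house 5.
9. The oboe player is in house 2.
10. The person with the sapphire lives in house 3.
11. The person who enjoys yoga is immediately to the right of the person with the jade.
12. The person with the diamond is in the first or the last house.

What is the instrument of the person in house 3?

violin

Clue 9 places the oboe player in house 2.
From clue 10, the person with the sapphire must be in house 3.
That leaves hiking as the hobby for house 1.
That leaves jade as the gemstone for house 2.
Clue 1 places the Dane in house 1.
Clue 2 places the person with the topaz in house 1.
By clue 11, the person who enjoys yoga is in house 3.
House 4 gemstone: only ruby fits.
That leaves diamond as the gemstone for house 5.
The person who enjoys chess is in house 4 (clue 5).
House 2's hobby must be photography (nothing else left).
House 5's hobby must be dancing (nothing else left).
Clue 7 places the Norwegian in house 4.
By clue 3, the violin player is in house 3.
By clue 6, the trumpet player is in house 1.
House 5 instrument: only drum fits.
The only nationality still possible for house 2 is Greek.
By clue 4, the Brit is in house 5.
House 4 instrument: only cello fits.
House 3 nationality: only Canadian fits.
So: house 1 = trumpet/Dane/hiking/topaz, house 2 = oboe/Greek/photography/jade, house 3 = violin/Canadian/yoga/sapphire, house 4 = cello/Norwegian/chess/ruby, house 5 = drum/Brit/dancing/diamond.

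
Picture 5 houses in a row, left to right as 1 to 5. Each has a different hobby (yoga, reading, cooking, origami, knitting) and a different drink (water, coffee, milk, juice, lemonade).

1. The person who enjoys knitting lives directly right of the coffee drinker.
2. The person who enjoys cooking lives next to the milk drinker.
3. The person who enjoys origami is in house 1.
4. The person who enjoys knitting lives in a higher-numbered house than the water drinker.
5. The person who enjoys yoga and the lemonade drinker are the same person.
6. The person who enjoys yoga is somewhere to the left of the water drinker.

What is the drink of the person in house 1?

From clue 3, the person who enjoys origami must be in house 1.
The person who enjoys knitting is narrowed to house 4 or 5; consider each.
Placing it in house 4 leads to a contradiction, so it's in house 5.
Clue 1: the coffee drinker is in house 4.
Clue 6 places the person who enjoys yoga in house 2.
House 2 drink: only lemonade fits.
House 3 drink: only water fits.
Clue 2: the person who enjoys cooking is in house 4.
By clue 2, the milk drinker is in house 5.
House 3's hobby must be reading (nothing else left).
House 1's drink must be juice (nothing else left).
So: house 1 = origami/juice, house 2 = yoga/lemonade, house 3 = reading/water, house 4 = cooking/coffee, house 5 = knitting/milk.

juice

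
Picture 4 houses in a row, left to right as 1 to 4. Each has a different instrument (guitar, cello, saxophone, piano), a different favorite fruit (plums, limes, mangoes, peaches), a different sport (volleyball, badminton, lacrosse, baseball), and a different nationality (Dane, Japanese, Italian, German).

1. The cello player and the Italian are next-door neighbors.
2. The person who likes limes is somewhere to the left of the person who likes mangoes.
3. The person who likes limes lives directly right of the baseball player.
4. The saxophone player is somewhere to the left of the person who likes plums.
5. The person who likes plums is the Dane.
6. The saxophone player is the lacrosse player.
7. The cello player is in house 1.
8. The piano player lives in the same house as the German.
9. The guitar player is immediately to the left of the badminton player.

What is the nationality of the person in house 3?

By clue 7, the cello player is in house 1.
That leaves piano as the instrument for house 4.
House 1 favorite fruit: only peaches fits.
By clue 1, the Italian is in house 2.
The German is in house 4 (clue 8).
House 2's favorite fruit must be limes (nothing else left).
House 1's nationality must be Japanese (nothing else left).
House 3's nationality must be Dane (nothing else left).
The baseball player is in house 1 (clue 3).
By clue 5, the person who likes plums is in house 3.
House 4's favorite fruit must be mangoes (nothing else left).
From clue 4, the saxophone player must be in house 2.
Clue 6 places the lacrosse player in house 2.
House 3's instrument must be guitar (nothing else left).
From clue 9, the badminton player must be in house 4.
That leaves volleyball as the sport for house 3.
So: house 1 = cello/peaches/baseball/Japanese, house 2 = saxophone/limes/lacrosse/Italian, house 3 = guitar/plums/volleyball/Dane, house 4 = piano/mangoes/badminton/German.

Dane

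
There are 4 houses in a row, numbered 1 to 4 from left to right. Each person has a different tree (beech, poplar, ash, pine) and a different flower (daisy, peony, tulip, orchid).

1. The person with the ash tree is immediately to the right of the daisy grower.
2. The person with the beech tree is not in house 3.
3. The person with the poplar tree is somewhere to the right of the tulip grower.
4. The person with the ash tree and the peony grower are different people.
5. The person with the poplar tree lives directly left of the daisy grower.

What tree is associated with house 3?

pine

By clue 5, the person with the poplar tree is in house 2.
From clue 5, the daisy grower must be in house 3.
Clue 1 places the person with the ash tree in house 4.
Clue 3: the tulip grower is in house 1.
So house 3 gets pine for tree.
That leaves orchid as the flower for house 4.
So house 1 gets beech for tree.
That leaves peony as the flower for house 2.
So: house 1 = beech/tulip, house 2 = poplar/peony, house 3 = pine/daisy, house 4 = ash/orchid.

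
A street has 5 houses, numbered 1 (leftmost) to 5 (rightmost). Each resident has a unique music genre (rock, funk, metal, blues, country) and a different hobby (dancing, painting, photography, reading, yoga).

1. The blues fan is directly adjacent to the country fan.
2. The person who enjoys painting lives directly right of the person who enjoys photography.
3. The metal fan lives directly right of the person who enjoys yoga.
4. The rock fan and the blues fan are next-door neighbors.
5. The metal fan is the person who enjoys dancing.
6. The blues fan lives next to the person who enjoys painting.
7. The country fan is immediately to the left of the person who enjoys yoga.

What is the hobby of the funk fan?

yoga

The country fan is narrowed to house 1 or 2 or 3; consider each.
Placing it in house 1 and house 2 leads to a contradiction, so it's in house 3.
From clue 7, the person who enjoys yoga must be in house 4.
By clue 2, the person who enjoys painting is in house 3.
Clue 2 places the person who enjoys photography in house 2.
From clue 3, the metal fan must be in house 5.
Clue 5: the person who enjoys dancing is in house 5.
So house 1 gets reading for hobby.
Clue 4: the blues fan is in house 2.
The only music genre still possible for house 1 is rock.
House 4 music genre: only funk fits.
So: house 1 = rock/reading, house 2 = blues/photography, house 3 = country/painting, house 4 = funk/yoga, house 5 = metal/dancing.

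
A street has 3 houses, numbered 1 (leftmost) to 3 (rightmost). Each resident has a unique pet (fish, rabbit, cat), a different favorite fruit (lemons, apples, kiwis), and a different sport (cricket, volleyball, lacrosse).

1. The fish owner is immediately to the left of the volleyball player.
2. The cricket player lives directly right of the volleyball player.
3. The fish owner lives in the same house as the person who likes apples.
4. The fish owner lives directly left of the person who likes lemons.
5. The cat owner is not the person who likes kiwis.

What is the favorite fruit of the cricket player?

kiwis

The cricket player is in house 3 (clue 2).
The volleyball player is in house 2 (clue 2).
House 1's sport must be lacrosse (nothing else left).
Clue 1 places the fish owner in house 1.
By clue 3, the person who likes apples is in house 1.
Clue 4: the person who likes lemons is in house 2.
House 3's favorite fruit must be kiwis (nothing else left).
From clue 5, the cat owner must be in house 2.
House 3's pet must be rabbit (nothing else left).
So: house 1 = fish/apples/lacrosse, house 2 = cat/lemons/volleyball, house 3 = rabbit/kiwis/cricket.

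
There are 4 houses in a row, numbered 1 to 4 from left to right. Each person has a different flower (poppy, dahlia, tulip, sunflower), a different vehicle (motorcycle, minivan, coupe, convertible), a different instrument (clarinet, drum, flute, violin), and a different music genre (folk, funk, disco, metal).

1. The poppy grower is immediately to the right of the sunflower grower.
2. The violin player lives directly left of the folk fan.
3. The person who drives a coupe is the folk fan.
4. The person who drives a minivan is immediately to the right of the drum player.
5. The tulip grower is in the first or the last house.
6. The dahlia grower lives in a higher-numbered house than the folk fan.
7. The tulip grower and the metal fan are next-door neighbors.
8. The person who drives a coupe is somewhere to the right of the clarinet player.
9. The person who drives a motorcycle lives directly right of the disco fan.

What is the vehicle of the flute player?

House 1's vehicle must be convertible (nothing else left).
That leaves flute as the instrument for house 4.
The only music genre still possible for house 4 is funk.
House 3 instrument: only drum fits.
The only music genre still possible for house 1 is disco.
Clue 4: the person who drives a minivan is in house 4.
Clue 9: the person who drives a motorcycle is in house 2.
The only vehicle still possible for house 3 is coupe.
Clue 3: the folk fan is in house 3.
From clue 6, the dahlia grower must be in house 4.
That leaves tulip as the flower for house 1.
So house 2 gets metal for music genre.
From clue 1, the poppy grower must be in house 3.
Clue 1 places the sunflower grower in house 2.
From clue 2, the violin player must be in house 2.
So house 1 gets clarinet for instrument.
So: house 1 = tulip/convertible/clarinet/disco, house 2 = sunflower/motorcycle/violin/metal, house 3 = poppy/coupe/drum/folk, house 4 = dahlia/minivan/flute/funk.

minivan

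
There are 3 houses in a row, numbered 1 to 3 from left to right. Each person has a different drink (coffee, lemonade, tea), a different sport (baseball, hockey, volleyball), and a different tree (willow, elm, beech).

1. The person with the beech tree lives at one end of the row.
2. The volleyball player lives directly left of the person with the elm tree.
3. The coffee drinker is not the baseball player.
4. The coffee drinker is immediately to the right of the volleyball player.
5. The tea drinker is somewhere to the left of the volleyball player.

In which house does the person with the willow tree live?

2

From clue 5, the tea drinker must be in house 1.
By clue 5, the volleyball player is in house 2.
Clue 2: the person with the elm tree is in house 3.
Clue 4: the coffee drinker is in house 3.
House 2's drink must be lemonade (nothing else left).
House 1's tree must be beech (nothing else left).
That leaves willow as the tree for house 2.
From clue 3, the baseball player must be in house 1.
That leaves hockey as the sport for house 3.
So: house 1 = tea/baseball/beech, house 2 = lemonade/volleyball/willow, house 3 = coffee/hockey/elm.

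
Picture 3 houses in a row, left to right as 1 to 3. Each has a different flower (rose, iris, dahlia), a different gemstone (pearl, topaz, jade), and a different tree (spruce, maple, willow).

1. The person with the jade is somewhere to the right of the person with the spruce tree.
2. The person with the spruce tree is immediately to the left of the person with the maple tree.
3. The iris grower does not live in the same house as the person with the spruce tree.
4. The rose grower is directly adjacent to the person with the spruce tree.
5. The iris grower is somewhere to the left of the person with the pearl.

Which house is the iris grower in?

1

That leaves topaz as the gemstone for house 1.
The iris grower is narrowed to house 1 or 2; consider each.
Placing it in house 2 leads to a contradiction, so it's in house 1.
By clue 3, the person with the spruce tree is in house 2.
That leaves dahlia as the flower for house 2.
The only flower still possible for house 3 is rose.
So house 1 gets willow for tree.
The only tree still possible for house 3 is maple.
The person with the jade is in house 3 (clue 1).
House 2 gemstone: only pearl fits.
So: house 1 = iris/topaz/willow, house 2 = dahlia/pearl/spruce, house 3 = rose/jade/maple.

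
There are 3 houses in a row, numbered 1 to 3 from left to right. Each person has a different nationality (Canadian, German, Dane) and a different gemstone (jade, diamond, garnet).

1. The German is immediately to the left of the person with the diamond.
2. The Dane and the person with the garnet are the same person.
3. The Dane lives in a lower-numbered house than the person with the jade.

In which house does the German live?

So house 3 gets Canadian for nationality.
House 1's gemstone must be garnet (nothing else left).
Clue 2: the Dane is in house 1.
That leaves German as the nationality for house 2.
From clue 1, the person with the diamond must be in house 3.
That leaves jade as the gemstone for house 2.
So: house 1 = Dane/garnet, house 2 = German/jade, house 3 = Canadian/diamond.

2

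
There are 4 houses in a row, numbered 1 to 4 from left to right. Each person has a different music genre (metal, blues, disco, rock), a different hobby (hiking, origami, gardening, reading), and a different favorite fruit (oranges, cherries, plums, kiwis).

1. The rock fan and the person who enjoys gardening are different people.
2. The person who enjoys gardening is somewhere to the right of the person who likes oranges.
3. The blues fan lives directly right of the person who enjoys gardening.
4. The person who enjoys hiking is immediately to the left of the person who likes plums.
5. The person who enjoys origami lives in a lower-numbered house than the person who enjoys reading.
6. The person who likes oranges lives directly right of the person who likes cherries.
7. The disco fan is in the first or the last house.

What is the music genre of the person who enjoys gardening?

House 4 hobby: only reading fits.
By clue 2, the person who enjoys gardening is in house 3.
From clue 2, the person who likes oranges must be in house 2.
Clue 3 places the blues fan in house 4.
Clue 6 places the person who likes cherries in house 1.
So house 1 gets disco for music genre.
From clue 1, the rock fan must be in house 2.
From clue 4, the person who enjoys hiking must be in house 2.
Clue 4 places the person who likes plums in house 3.
So house 3 gets metal for music genre.
That leaves origami as the hobby for house 1.
So house 4 gets kiwis for favorite fruit.
So: house 1 = disco/origami/cherries, house 2 = rock/hiking/oranges, house 3 = metal/gardening/plums, house 4 = blues/reading/kiwis.

metal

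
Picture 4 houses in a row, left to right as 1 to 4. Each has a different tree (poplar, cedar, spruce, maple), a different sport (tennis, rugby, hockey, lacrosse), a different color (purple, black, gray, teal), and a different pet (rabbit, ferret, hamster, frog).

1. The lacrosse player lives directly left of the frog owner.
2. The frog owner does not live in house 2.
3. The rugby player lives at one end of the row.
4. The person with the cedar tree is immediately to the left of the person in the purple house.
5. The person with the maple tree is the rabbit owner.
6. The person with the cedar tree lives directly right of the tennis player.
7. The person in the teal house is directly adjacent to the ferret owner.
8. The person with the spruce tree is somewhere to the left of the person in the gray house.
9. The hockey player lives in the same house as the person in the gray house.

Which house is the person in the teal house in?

The person with the cedar tree is narrowed to house 2 or 3; consider each.
Placing it in house 3 leads to a contradiction, so it's in house 2.
The person in the purple house is in house 3 (clue 4).
Clue 6 places the tennis player in house 1.
The only sport still possible for house 4 is rugby.
The hockey player is in house 2 (clue 9).
Clue 9 places the person in the gray house in house 2.
The only sport still possible for house 3 is lacrosse.
Clue 1: the frog owner is in house 4.
From clue 8, the person with the spruce tree must be in house 1.
From clue 5, the person with the maple tree must be in house 3.
Clue 5: the rabbit owner is in house 3.
The only tree still possible for house 4 is poplar.
That leaves hamster as the pet for house 1.
House 2 pet: only ferret fits.
Clue 7: the person in the teal house is in house 1.
The only color still possible for house 4 is black.
So: house 1 = spruce/tennis/teal/hamster, house 2 = cedar/hockey/gray/ferret, house 3 = maple/lacrosse/purple/rabbit, house 4 = poplar/rugby/black/frog.

1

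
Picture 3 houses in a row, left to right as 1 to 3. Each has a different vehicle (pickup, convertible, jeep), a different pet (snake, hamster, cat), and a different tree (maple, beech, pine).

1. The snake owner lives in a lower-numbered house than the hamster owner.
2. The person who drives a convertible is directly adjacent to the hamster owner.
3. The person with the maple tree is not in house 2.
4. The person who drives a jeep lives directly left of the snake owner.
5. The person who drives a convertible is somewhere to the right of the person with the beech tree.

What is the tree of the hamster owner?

maple

Clue 4: the person who drives a jeep is in house 1.
Clue 4: the snake owner is in house 2.
That leaves cat as the pet for house 1.
So house 3 gets hamster for pet.
Clue 2 places the person who drives a convertible in house 2.
The person with the beech tree is in house 1 (clue 5).
That leaves pickup as the vehicle for house 3.
That leaves pine as the tree for house 2.
House 3's tree must be maple (nothing else left).
So: house 1 = jeep/cat/beech, house 2 = convertible/snake/pine, house 3 = pickup/hamster/maple.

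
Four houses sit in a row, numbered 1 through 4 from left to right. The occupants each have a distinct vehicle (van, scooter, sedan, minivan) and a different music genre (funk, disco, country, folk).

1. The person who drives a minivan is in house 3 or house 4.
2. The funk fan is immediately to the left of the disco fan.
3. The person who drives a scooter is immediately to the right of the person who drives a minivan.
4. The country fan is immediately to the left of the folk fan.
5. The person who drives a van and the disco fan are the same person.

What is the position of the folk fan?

Clue 3: the person who drives a scooter is in house 4.
From clue 3, the person who drives a minivan must be in house 3.
So house 1 gets sedan for vehicle.
House 2 vehicle: only van fits.
By clue 5, the disco fan is in house 2.
House 4 music genre: only folk fits.
By clue 2, the funk fan is in house 1.
From clue 4, the country fan must be in house 3.
So: house 1 = sedan/funk, house 2 = van/disco, house 3 = minivan/country, house 4 = scooter/folk.

4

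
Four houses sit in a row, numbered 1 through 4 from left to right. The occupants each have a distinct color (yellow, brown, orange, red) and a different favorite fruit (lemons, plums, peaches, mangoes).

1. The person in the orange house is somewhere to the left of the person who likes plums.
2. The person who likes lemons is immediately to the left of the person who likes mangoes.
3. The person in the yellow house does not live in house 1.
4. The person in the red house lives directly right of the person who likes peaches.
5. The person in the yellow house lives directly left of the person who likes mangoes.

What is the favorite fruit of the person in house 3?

That leaves peaches as the favorite fruit for house 1.
The person in the red house is in house 2 (clue 4).
The only color still possible for house 4 is brown.
Clue 5 places the person who likes mangoes in house 4.
House 1 color: only orange fits.
That leaves yellow as the color for house 3.
Clue 2: the person who likes lemons is in house 3.
House 2 favorite fruit: only plums fits.
So: house 1 = orange/peaches, house 2 = red/plums, house 3 = yellow/lemons, house 4 = brown/mangoes.

lemons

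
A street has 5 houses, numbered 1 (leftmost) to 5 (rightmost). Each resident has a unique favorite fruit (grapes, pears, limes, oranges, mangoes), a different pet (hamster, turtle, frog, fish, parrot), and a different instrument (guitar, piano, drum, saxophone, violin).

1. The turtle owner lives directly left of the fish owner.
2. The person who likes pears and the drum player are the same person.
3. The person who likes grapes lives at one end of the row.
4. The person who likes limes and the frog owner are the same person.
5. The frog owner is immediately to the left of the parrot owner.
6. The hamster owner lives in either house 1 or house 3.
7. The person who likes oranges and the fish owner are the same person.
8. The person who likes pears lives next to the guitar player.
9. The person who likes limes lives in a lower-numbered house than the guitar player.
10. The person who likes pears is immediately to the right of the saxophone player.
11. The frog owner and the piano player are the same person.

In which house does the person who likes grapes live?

1

The person who likes grapes is narrowed to house 1 or 5; consider each.
Placing it in house 5 leads to a contradiction, so it's in house 1.
The hamster owner is narrowed to house 1 or 3; consider each.
Placing it in house 3 leads to a contradiction, so it's in house 1.
The person who likes limes is narrowed to house 2 or 3 or 4; consider each.
Placing it in house 3 and house 4 leads to a contradiction, so it's in house 2.
Clue 4: the frog owner is in house 2.
The parrot owner is in house 3 (clue 5).
The piano player is in house 2 (clue 11).
House 5 pet: only fish fits.
From clue 7, the person who likes oranges must be in house 5.
House 3 favorite fruit: only mangoes fits.
So house 4 gets pears for favorite fruit.
The only pet still possible for house 4 is turtle.
House 1's instrument must be violin (nothing else left).
By clue 2, the drum player is in house 4.
Clue 10: the saxophone player is in house 3.
House 5 instrument: only guitar fits.
So: house 1 = grapes/hamster/violin, house 2 = limes/frog/piano, house 3 = mangoes/parrot/saxophone, house 4 = pears/turtle/drum, house 5 = oranges/fish/guitar.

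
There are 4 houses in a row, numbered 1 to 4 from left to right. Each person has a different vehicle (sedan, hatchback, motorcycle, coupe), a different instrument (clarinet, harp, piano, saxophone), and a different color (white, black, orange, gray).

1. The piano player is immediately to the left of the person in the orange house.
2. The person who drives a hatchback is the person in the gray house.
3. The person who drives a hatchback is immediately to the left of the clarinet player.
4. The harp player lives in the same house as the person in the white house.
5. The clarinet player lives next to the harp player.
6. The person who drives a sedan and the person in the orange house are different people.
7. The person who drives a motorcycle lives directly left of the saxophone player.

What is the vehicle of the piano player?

hatchback

The person who drives a hatchback is narrowed to house 1 or 2 or 3; consider each.
Placing it in house 2 and house 3 leads to a contradiction, so it's in house 1.
From clue 2, the person in the gray house must be in house 1.
The clarinet player is in house 2 (clue 3).
So house 4 gets saxophone for instrument.
The harp player is in house 3 (clue 4).
Clue 4 places the person in the white house in house 3.
Clue 7 places the person who drives a motorcycle in house 3.
So house 1 gets piano for instrument.
The person in the orange house is in house 2 (clue 1).
From clue 6, the person who drives a sedan must be in house 4.
The only vehicle still possible for house 2 is coupe.
That leaves black as the color for house 4.
So: house 1 = hatchback/piano/gray, house 2 = coupe/clarinet/orange, house 3 = motorcycle/harp/white, house 4 = sedan/saxophone/black.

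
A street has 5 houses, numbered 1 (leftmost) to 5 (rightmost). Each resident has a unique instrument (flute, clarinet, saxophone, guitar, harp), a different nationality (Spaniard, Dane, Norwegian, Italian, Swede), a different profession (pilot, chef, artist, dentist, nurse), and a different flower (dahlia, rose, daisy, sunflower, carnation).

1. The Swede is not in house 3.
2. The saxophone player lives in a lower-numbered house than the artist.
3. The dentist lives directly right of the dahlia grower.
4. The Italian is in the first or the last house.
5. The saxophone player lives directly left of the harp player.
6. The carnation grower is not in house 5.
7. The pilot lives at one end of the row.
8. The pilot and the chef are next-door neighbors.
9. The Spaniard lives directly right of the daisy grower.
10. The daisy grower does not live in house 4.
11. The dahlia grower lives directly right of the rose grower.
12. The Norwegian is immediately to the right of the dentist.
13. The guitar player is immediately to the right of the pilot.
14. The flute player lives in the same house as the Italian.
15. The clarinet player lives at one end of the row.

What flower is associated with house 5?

From clue 13, the guitar player must be in house 2.
Clue 13: the pilot is in house 1.
House 5 flower: only sunflower fits.
From clue 8, the chef must be in house 2.
House 3 instrument: only saxophone fits.
House 4 instrument: only harp fits.
That leaves carnation as the flower for house 4.
The clarinet player is narrowed to house 1 or 5; consider each.
Placing it in house 1 leads to a contradiction, so it's in house 5.
That leaves flute as the instrument for house 1.
Clue 14: the Italian is in house 1.
The Norwegian is narrowed to house 4 or 5; consider each.
Placing it in house 4 leads to a contradiction, so it's in house 5.
The dentist is in house 4 (clue 12).
So house 3 gets nurse for profession.
So house 5 gets artist for profession.
By clue 3, the dahlia grower is in house 3.
The rose grower is in house 2 (clue 11).
That leaves daisy as the flower for house 1.
Clue 9: the Spaniard is in house 2.
House 3's nationality must be Dane (nothing else left).
House 4 nationality: only Swede fits.
So: house 1 = flute/Italian/pilot/daisy, house 2 = guitar/Spaniard/chef/rose, house 3 = saxophone/Dane/nurse/dahlia, house 4 = harp/Swede/dentist/carnation, house 5 = clarinet/Norwegian/artist/sunflower.

sunflower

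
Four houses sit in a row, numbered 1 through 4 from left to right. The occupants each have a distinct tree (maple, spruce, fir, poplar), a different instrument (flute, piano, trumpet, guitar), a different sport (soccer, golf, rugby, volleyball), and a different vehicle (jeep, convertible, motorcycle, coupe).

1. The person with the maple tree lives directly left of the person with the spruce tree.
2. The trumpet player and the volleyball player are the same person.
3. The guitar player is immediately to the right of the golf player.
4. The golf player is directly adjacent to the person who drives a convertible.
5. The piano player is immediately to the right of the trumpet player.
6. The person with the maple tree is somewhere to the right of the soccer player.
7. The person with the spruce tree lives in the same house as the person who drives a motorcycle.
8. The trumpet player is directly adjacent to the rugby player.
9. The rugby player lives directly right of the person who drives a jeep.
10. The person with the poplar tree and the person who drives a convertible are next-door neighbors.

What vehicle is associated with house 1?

House 4 sport: only rugby fits.
Clue 8: the trumpet player is in house 3.
Clue 9 places the person who drives a jeep in house 3.
So house 1 gets flute for instrument.
So house 4 gets motorcycle for vehicle.
From clue 2, the volleyball player must be in house 3.
Clue 4 places the person who drives a convertible in house 2.
From clue 5, the piano player must be in house 4.
The person with the spruce tree is in house 4 (clue 7).
That leaves guitar as the instrument for house 2.
That leaves soccer as the sport for house 2.
House 1's vehicle must be coupe (nothing else left).
Clue 1 places the person with the maple tree in house 3.
House 1 tree: only poplar fits.
So house 2 gets fir for tree.
So house 1 gets golf for sport.
So: house 1 = poplar/flute/golf/coupe, house 2 = fir/guitar/soccer/convertible, house 3 = maple/trumpet/volleyball/jeep, house 4 = spruce/piano/rugby/motorcycle.

coupe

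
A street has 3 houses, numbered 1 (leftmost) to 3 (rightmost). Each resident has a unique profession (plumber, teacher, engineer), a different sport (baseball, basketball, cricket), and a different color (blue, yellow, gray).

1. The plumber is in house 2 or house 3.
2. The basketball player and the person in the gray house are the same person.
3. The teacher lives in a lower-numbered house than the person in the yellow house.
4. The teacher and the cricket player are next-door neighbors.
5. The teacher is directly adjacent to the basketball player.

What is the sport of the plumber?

cricket

The plumber is narrowed to house 2 or 3; consider each.
Placing it in house 2 leads to a contradiction, so it's in house 3.
The engineer is narrowed to house 1 or 2; consider each.
Placing it in house 2 leads to a contradiction, so it's in house 1.
That leaves teacher as the profession for house 2.
The person in the yellow house is in house 3 (clue 3).
The only sport still possible for house 2 is baseball.
From clue 2, the basketball player must be in house 1.
The person in the gray house is in house 1 (clue 2).
So house 3 gets cricket for sport.
So house 2 gets blue for color.
So: house 1 = engineer/basketball/gray, house 2 = teacher/baseball/blue, house 3 = plumber/cricket/yellow.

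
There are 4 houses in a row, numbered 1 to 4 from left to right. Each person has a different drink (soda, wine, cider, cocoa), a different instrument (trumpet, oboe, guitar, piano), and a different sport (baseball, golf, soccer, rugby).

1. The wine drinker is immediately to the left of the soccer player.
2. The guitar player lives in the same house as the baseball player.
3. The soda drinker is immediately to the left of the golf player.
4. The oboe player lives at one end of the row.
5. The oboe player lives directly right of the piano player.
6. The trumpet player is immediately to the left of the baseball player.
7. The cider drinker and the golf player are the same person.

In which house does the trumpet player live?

1

From clue 5, the oboe player must be in house 4.
Clue 5: the piano player is in house 3.
That leaves rugby as the sport for house 1.
Clue 2 places the guitar player in house 2.
Clue 2: the baseball player is in house 2.
By clue 6, the trumpet player is in house 1.
House 1 drink: only cocoa fits.
The only drink still possible for house 4 is cider.
The golf player is in house 4 (clue 7).
That leaves soccer as the sport for house 3.
From clue 1, the wine drinker must be in house 2.
The soda drinker is in house 3 (clue 3).
So: house 1 = cocoa/trumpet/rugby, house 2 = wine/guitar/baseball, house 3 = soda/piano/soccer, house 4 = cider/oboe/golf.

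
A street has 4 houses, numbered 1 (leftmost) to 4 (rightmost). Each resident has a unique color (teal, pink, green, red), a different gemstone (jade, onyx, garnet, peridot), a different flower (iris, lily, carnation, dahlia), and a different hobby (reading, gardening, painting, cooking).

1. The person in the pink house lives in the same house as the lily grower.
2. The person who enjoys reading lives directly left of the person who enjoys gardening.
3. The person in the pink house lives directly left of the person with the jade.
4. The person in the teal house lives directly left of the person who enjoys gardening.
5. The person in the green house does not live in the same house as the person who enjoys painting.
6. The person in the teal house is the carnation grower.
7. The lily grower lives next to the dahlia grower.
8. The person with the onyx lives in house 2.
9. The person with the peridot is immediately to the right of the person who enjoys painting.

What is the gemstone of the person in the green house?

By clue 8, the person with the onyx is in house 2.
The only gemstone still possible for house 1 is garnet.
The person in the pink house is narrowed to house 2 or 3; consider each.
Placing it in house 3 leads to a contradiction, so it's in house 2.
The lily grower is in house 2 (clue 1).
Clue 3: the person with the jade is in house 3.
The only gemstone still possible for house 4 is peridot.
So house 4 gets iris for flower.
Clue 9 places the person who enjoys painting in house 3.
By clue 2, the person who enjoys reading is in house 1.
From clue 2, the person who enjoys gardening must be in house 2.
The person in the teal house is in house 1 (clue 4).
Clue 6 places the carnation grower in house 1.
So house 3 gets red for color.
House 4 color: only green fits.
House 3 flower: only dahlia fits.
House 4's hobby must be cooking (nothing else left).
So: house 1 = teal/garnet/carnation/reading, house 2 = pink/onyx/lily/gardening, house 3 = red/jade/dahlia/painting, house 4 = green/peridot/iris/cooking.

peridot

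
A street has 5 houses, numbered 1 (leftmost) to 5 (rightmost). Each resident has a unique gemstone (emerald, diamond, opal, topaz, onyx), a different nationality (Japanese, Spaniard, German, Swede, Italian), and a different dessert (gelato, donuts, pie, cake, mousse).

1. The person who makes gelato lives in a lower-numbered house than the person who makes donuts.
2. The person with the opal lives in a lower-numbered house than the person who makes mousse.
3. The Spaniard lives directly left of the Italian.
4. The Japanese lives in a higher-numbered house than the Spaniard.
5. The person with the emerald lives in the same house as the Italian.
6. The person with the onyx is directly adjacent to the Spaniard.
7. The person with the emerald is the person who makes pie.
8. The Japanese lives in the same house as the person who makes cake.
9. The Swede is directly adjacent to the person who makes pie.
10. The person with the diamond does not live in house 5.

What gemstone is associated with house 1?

onyx

House 1's dessert must be gelato (nothing else left).
The person with the diamond is narrowed to house 1 or 2 or 3 or 4; consider each.
Placing it in house 1 and house 2 and house 3 leads to a contradiction, so it's in house 4.
The person with the emerald is narrowed to house 2 or 3 or 5; consider each.
Placing it in house 2 and house 5 leads to a contradiction, so it's in house 3.
By clue 5, the Italian is in house 3.
From clue 7, the person who makes pie must be in house 3.
Clue 3 places the Spaniard in house 2.
By clue 6, the person with the onyx is in house 1.
That leaves topaz as the gemstone for house 5.
The only nationality still possible for house 1 is German.
So house 4 gets Swede for nationality.
House 5's nationality must be Japanese (nothing else left).
By clue 8, the person who makes cake is in house 5.
That leaves opal as the gemstone for house 2.
The only dessert still possible for house 2 is donuts.
That leaves mousse as the dessert for house 4.
So: house 1 = onyx/German/gelato, house 2 = opal/Spaniard/donuts, house 3 = emerald/Italian/pie, house 4 = diamond/Swede/mousse, house 5 = topaz/Japanese/cake.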